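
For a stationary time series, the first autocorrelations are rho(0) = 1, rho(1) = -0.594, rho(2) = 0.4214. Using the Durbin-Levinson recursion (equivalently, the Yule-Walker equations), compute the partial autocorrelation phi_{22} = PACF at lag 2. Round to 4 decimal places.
\phi_{22} = 0.1059

The PACF at lag k is phi_{kk}, the last component of the solution
to the Yule-Walker system G_k phi = r_k where
  (G_k)_{ij} = rho(|i - j|), (r_k)_i = rho(i), i,j = 1..k.
Equivalently, Durbin-Levinson gives phi_{kk} iteratively:
  phi_{11} = rho(1)
  phi_{kk} = [rho(k) - sum_{j=1..k-1} phi_{k-1,j} rho(k-j)]
            / [1 - sum_{j=1..k-1} phi_{k-1,j} rho(j)],
  phi_{k,j} = phi_{k-1,j} - phi_{kk} phi_{k-1,k-j},  j = 1..k-1.
Step k = 1:
  phi_11 = rho(1) = -0.594.
Step k = 2:
  phi_22 = [rho(2) - phi_11 rho(1)] / [1 - phi_11 rho(1)] = [0.4214 - (-0.594)(-0.594)] / [1 - (-0.594)(-0.594)]
         = 0.068564 / 0.647164 = 0.1059.
Therefore phi_{22} = 0.1059.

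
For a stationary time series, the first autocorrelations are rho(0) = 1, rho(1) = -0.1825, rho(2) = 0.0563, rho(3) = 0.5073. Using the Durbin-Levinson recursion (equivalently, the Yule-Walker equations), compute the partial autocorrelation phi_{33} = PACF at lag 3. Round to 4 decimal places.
\phi_{33} = 0.5400

The PACF at lag k is phi_{kk}, the last component of the solution
to the Yule-Walker system G_k phi = r_k where
  (G_k)_{ij} = rho(|i - j|), (r_k)_i = rho(i), i,j = 1..k.
Equivalently, Durbin-Levinson gives phi_{kk} iteratively:
  phi_{11} = rho(1)
  phi_{kk} = [rho(k) - sum_{j=1..k-1} phi_{k-1,j} rho(k-j)]
            / [1 - sum_{j=1..k-1} phi_{k-1,j} rho(j)],
  phi_{k,j} = phi_{k-1,j} - phi_{kk} phi_{k-1,k-j},  j = 1..k-1.
Step k = 1:
  phi_11 = rho(1) = -0.1825.
Step k = 2:
  phi_22 = [rho(2) - phi_11 rho(1)] / [1 - phi_11 rho(1)] = [0.0563 - (-0.1825)(-0.1825)] / [1 - (-0.1825)(-0.1825)]
         = 0.02299375 / 0.96669375 = 0.023786.
  Update: phi_21 = phi_11 - phi_22 phi_11 = -0.1825 - (0.023786)(-0.1825) = -0.178159.
Step k = 3:
  phi_33 = [rho(3) - phi_21 rho(2) - phi_22 rho(1)] / [1 - phi_21 rho(1) - phi_22 rho(2)]
    numerator   = 0.5073 - (-0.178159)(0.0563) - (0.023786)(-0.1825) = 0.52167129
    denominator = 1 - (-0.178159)(-0.1825) - (0.023786)(0.0563) = 0.96614682
  phi_33 = 0.52167129 / 0.96614682 = 0.54.
Therefore phi_{33} = 0.5400.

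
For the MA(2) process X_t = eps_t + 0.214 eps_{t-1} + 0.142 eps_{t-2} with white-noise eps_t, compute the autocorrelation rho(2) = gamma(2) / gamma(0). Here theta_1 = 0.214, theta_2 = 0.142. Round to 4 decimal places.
\rho(2) = 0.1332

For an MA(q) process with theta_0 = 1, the autocovariance is
  gamma(k) = sigma^2 * sum_{i=0..q-k} theta_i * theta_{i+k},
and rho(k) = gamma(k) / gamma(0). Sigma^2 cancels.
  numerator   = (1)*(0.142) = 0.142.
  denominator = (1)^2 + (0.214)^2 + (0.142)^2 = 1.06596.
  rho(2) = 0.142 / 1.06596 = 0.1332.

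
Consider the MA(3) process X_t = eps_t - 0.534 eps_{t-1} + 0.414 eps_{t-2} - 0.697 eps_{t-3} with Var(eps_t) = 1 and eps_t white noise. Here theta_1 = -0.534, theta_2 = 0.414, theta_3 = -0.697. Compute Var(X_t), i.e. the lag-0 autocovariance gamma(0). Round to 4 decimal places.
\gamma(0) = 1.9424

For an MA(q) process X_t = eps_t + sum_i theta_i eps_{t-i} with
Var(eps_t) = sigma^2, the variance is
  gamma(0) = sigma^2 * (1 + sum_i theta_i^2).
  sum_i theta_i^2 = (-0.534)^2 + (0.414)^2 + (-0.697)^2 = 0.285156 + 0.171396 + 0.485809 = 0.942361.
  gamma(0) = 1 * (1 + 0.942361) = 1 * 1.942361 = 1.942361, which rounds to 1.9424.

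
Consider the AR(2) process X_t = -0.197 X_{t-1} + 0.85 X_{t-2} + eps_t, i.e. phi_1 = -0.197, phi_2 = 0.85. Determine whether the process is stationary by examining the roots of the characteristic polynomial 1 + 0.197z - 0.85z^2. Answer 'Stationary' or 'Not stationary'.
\text{Not stationary}

The AR(p) characteristic polynomial is P(z) = 1 + 0.197z - 0.85z^2.
Stationarity requires all roots to lie outside the unit circle, i.e. |z| > 1 for every root.
Set 1 + (0.197) z + (-0.85) z^2 = 0, i.e. a z^2 + b z + c = 0 with a = -0.85, b = 0.197, c = 1.
Discriminant D = b^2 - 4ac = (0.197)^2 - 4*(-0.85)*1 = 0.038809 - (-3.4) = 3.438809.
D >= 0, so the roots are real: z = (-b +/- sqrt(D)) / (2a) = (-0.197 +/- 1.854403) / (-1.7).
  z_1 = (-0.197 + 1.854403) / (-1.7) = -0.9749,   |z_1| = 0.9749.
  z_2 = (-0.197 - 1.854403) / (-1.7) = 1.2067,   |z_2| = 1.2067.
Moduli of all roots: 0.9749, 1.2067.
All moduli strictly greater than 1? No.
Verdict: Not stationary.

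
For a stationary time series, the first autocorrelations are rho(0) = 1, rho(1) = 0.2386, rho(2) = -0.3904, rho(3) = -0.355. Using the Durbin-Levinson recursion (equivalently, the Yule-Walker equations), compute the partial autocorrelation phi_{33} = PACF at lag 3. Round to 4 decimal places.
\phi_{33} = -0.1430

The PACF at lag k is phi_{kk}, the last component of the solution
to the Yule-Walker system G_k phi = r_k where
  (G_k)_{ij} = rho(|i - j|), (r_k)_i = rho(i), i,j = 1..k.
Equivalently, Durbin-Levinson gives phi_{kk} iteratively:
  phi_{11} = rho(1)
  phi_{kk} = [rho(k) - sum_{j=1..k-1} phi_{k-1,j} rho(k-j)]
            / [1 - sum_{j=1..k-1} phi_{k-1,j} rho(j)],
  phi_{k,j} = phi_{k-1,j} - phi_{kk} phi_{k-1,k-j},  j = 1..k-1.
Step k = 1:
  phi_11 = rho(1) = 0.2386.
Step k = 2:
  phi_22 = [rho(2) - phi_11 rho(1)] / [1 - phi_11 rho(1)] = [-0.3904 - (0.2386)(0.2386)] / [1 - (0.2386)(0.2386)]
         = -0.44732996 / 0.94307004 = -0.474334.
  Update: phi_21 = phi_11 - phi_22 phi_11 = 0.2386 - (-0.474334)(0.2386) = 0.351776.
Step k = 3:
  phi_33 = [rho(3) - phi_21 rho(2) - phi_22 rho(1)] / [1 - phi_21 rho(1) - phi_22 rho(2)]
    numerator   = -0.355 - (0.351776)(-0.3904) - (-0.474334)(0.2386) = -0.1044906
    denominator = 1 - (0.351776)(0.2386) - (-0.474334)(-0.3904) = 0.73088634
  phi_33 = -0.1044906 / 0.73088634 = -0.143.
Therefore phi_{33} = -0.1430.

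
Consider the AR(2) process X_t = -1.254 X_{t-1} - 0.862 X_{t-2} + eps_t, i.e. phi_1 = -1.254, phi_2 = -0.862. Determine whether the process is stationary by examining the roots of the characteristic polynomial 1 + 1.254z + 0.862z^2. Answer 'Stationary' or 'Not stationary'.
\text{Stationary}

The AR(p) characteristic polynomial is P(z) = 1 + 1.254z + 0.862z^2.
Stationarity requires all roots to lie outside the unit circle, i.e. |z| > 1 for every root.
Set 1 + (1.254) z + (0.862) z^2 = 0, i.e. a z^2 + b z + c = 0 with a = 0.862, b = 1.254, c = 1.
Discriminant D = b^2 - 4ac = (1.254)^2 - 4*(0.862)*1 = 1.572516 - (3.448) = -1.875484.
D < 0, so the roots are the complex-conjugate pair z = (-b +/- i sqrt(-D)) / (2a) = -0.7274 +/- 0.7944i.
For a conjugate pair |z|^2 = z * conj(z) = (product of roots) = c/a = 1/(0.862) = 1.160093, so |z| = sqrt(1.160093) = 1.0771 for both roots.
Moduli of all roots: 1.0771, 1.0771.
All moduli strictly greater than 1? Yes.
Verdict: Stationary.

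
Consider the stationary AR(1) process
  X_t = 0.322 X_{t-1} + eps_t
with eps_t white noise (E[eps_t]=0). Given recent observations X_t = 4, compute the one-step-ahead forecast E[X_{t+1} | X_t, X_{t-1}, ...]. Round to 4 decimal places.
E[X_{t+1} \mid \mathcal F_t] = 1.2880

For an AR(p) model X_t = c + sum_i phi_i X_{t-i} + eps_t, the
one-step-ahead conditional mean is
  E[X_{t+1} | X_t, ...] = c + sum_i phi_i X_{t+1-i}.
Substitute known values:
  E[X_{t+1} | ...] = (0.322) * (4)
                   = 1.2880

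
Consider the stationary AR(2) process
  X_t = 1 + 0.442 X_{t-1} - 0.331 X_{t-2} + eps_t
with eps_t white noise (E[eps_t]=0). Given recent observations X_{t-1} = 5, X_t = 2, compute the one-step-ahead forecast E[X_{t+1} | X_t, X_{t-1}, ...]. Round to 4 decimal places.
E[X_{t+1} \mid \mathcal F_t] = 0.2290

For an AR(p) model X_t = c + sum_i phi_i X_{t-i} + eps_t, the
one-step-ahead conditional mean is
  E[X_{t+1} | X_t, ...] = c + sum_i phi_i X_{t+1-i}.
Substitute known values:
  E[X_{t+1} | ...] = 1 + (0.442) * (2) + (-0.331) * (5)
                   = 0.2290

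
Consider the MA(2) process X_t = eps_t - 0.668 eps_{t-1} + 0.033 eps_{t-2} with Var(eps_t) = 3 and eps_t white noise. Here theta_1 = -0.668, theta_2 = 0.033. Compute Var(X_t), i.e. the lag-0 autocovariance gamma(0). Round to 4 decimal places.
\gamma(0) = 4.3419

For an MA(q) process X_t = eps_t + sum_i theta_i eps_{t-i} with
Var(eps_t) = sigma^2, the variance is
  gamma(0) = sigma^2 * (1 + sum_i theta_i^2).
  sum_i theta_i^2 = (-0.668)^2 + (0.033)^2 = 0.446224 + 0.001089 = 0.447313.
  gamma(0) = 3 * (1 + 0.447313) = 3 * 1.447313 = 4.341939, which rounds to 4.3419.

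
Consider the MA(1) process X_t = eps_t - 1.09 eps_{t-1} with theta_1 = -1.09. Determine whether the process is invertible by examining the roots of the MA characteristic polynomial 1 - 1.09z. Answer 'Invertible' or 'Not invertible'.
\text{Not invertible}

The MA(q) characteristic polynomial is P(z) = 1 - 1.09z.
Invertibility requires all roots to lie outside the unit circle, i.e. |z| > 1 for every root.
This is linear in z: 1 + (-1.09) z = 0  =>  z = -1/(-1.09) = 0.917431,  |z| = 0.917431.
Moduli of all roots: 0.9174.
All moduli strictly greater than 1? No.
Verdict: Not invertible.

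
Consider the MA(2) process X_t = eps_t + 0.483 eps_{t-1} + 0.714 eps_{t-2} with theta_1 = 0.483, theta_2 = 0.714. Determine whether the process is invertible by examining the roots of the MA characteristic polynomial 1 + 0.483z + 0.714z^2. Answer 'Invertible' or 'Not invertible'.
\text{Invertible}

The MA(q) characteristic polynomial is P(z) = 1 + 0.483z + 0.714z^2.
Invertibility requires all roots to lie outside the unit circle, i.e. |z| > 1 for every root.
Set 1 + (0.483) z + (0.714) z^2 = 0, i.e. a z^2 + b z + c = 0 with a = 0.714, b = 0.483, c = 1.
Discriminant D = b^2 - 4ac = (0.483)^2 - 4*(0.714)*1 = 0.233289 - (2.856) = -2.622711.
D < 0, so the roots are the complex-conjugate pair z = (-b +/- i sqrt(-D)) / (2a) = -0.3382 +/- 1.1341i.
For a conjugate pair |z|^2 = z * conj(z) = (product of roots) = c/a = 1/(0.714) = 1.40056, so |z| = sqrt(1.40056) = 1.1835 for both roots.
Moduli of all roots: 1.1835, 1.1835.
All moduli strictly greater than 1? Yes.
Verdict: Invertible.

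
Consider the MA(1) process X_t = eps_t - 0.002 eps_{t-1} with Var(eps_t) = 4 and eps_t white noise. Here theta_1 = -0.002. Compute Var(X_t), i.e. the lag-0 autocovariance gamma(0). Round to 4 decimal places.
\gamma(0) = 4.0000

For an MA(q) process X_t = eps_t + sum_i theta_i eps_{t-i} with
Var(eps_t) = sigma^2, the variance is
  gamma(0) = sigma^2 * (1 + sum_i theta_i^2).
  sum_i theta_i^2 = (-0.002)^2 = 0.000004.
  gamma(0) = 4 * (1 + 0.000004) = 4 * 1.000004 = 4.000016, which rounds to 4.0000.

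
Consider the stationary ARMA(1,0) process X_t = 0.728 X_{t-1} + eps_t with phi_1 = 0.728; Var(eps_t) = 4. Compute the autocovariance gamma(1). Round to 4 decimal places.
\gamma(1) = 6.1955

Multiply the model equation by X_{t-k} and take expectations. With theta_0 = psi_0 = 1 and psi_j the MA(infinity) weights, this gives
  gamma(k) - sum_i phi_i gamma(k-i) = c_k,
  c_k = sigma^2 * sum_{j=k..q} theta_j psi_{j-k}   (c_k = 0 for k > q),
using gamma(-m) = gamma(m).
Pure AR (q = 0): c_0 = sigma^2 = 4, c_k = 0 for k >= 1.
Equations for k = 0 and k = 1 (AR order 1):
  gamma(0) = phi_1 gamma(1) + c_0
  gamma(1) = phi_1 gamma(0) + c_1
Substituting the second into the first: gamma(0) (1 - phi_1^2) = c_0 + phi_1 c_1, so
  gamma(0) = c_0 / (1 - phi_1^2) = 4 / (1 - (0.728)^2) = 4 / 0.470016 = 8.510349.
  gamma(1) = phi_1 gamma(0) = (0.728)(8.510349) = 6.195534.
Therefore gamma(1) = 6.1955 (to 4 decimal places).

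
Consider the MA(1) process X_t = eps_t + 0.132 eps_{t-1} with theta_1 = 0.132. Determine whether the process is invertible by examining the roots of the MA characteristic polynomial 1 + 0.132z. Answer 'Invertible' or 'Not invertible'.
\text{Invertible}

The MA(q) characteristic polynomial is P(z) = 1 + 0.132z.
Invertibility requires all roots to lie outside the unit circle, i.e. |z| > 1 for every root.
This is linear in z: 1 + (0.132) z = 0  =>  z = -1/(0.132) = -7.575758,  |z| = 7.575758.
Moduli of all roots: 7.5758.
All moduli strictly greater than 1? Yes.
Verdict: Invertible.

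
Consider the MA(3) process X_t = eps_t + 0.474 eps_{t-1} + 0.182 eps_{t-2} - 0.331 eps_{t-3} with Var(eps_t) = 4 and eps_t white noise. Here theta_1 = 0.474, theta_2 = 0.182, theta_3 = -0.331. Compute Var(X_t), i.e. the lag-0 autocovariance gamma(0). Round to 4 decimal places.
\gamma(0) = 5.4694

For an MA(q) process X_t = eps_t + sum_i theta_i eps_{t-i} with
Var(eps_t) = sigma^2, the variance is
  gamma(0) = sigma^2 * (1 + sum_i theta_i^2).
  sum_i theta_i^2 = (0.474)^2 + (0.182)^2 + (-0.331)^2 = 0.224676 + 0.033124 + 0.109561 = 0.367361.
  gamma(0) = 4 * (1 + 0.367361) = 4 * 1.367361 = 5.469444, which rounds to 5.4694.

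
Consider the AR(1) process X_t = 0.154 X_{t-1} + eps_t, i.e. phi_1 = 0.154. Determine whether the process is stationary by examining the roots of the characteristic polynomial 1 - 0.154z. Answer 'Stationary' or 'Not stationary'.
\text{Stationary}

The AR(p) characteristic polynomial is P(z) = 1 - 0.154z.
Stationarity requires all roots to lie outside the unit circle, i.e. |z| > 1 for every root.
This is linear in z: 1 + (-0.154) z = 0  =>  z = -1/(-0.154) = 6.493506,  |z| = 6.493506.
Moduli of all roots: 6.4935.
All moduli strictly greater than 1? Yes.
Verdict: Stationary.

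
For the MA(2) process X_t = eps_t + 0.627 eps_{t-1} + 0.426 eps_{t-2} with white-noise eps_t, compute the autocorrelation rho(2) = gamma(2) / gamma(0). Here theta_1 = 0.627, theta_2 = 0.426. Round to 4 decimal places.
\rho(2) = 0.2705

For an MA(q) process with theta_0 = 1, the autocovariance is
  gamma(k) = sigma^2 * sum_{i=0..q-k} theta_i * theta_{i+k},
and rho(k) = gamma(k) / gamma(0). Sigma^2 cancels.
  numerator   = (1)*(0.426) = 0.426.
  denominator = (1)^2 + (0.627)^2 + (0.426)^2 = 1.574605.
  rho(2) = 0.426 / 1.574605 = 0.2705.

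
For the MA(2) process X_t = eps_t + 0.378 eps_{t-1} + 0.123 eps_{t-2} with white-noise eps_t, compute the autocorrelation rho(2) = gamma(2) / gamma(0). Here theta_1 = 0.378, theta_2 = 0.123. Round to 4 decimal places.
\rho(2) = 0.1062

For an MA(q) process with theta_0 = 1, the autocovariance is
  gamma(k) = sigma^2 * sum_{i=0..q-k} theta_i * theta_{i+k},
and rho(k) = gamma(k) / gamma(0). Sigma^2 cancels.
  numerator   = (1)*(0.123) = 0.123.
  denominator = (1)^2 + (0.378)^2 + (0.123)^2 = 1.158013.
  rho(2) = 0.123 / 1.158013 = 0.1062.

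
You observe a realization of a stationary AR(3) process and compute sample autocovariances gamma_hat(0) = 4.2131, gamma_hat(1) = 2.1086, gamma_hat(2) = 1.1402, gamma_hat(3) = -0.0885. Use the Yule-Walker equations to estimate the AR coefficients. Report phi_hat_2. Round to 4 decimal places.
\hat\phi_{2} = 0.1350

The Yule-Walker equations for an AR(p) process read, in matrix form,
  Gamma_p phi = r_p,   with   (Gamma_p)_{ij} = gamma(|i - j|),
                       (r_p)_i = gamma(i),   i,j = 1..p.
Substitute the sample gammas (Toeplitz matrix and right-hand side of size 3):
  Gamma_p = [[4.2131, 2.1086, 1.1402], [2.1086, 4.2131, 2.1086], [1.1402, 2.1086, 4.2131]]
  r_p     = [2.1086, 1.1402, -0.0885]
Written out (R1..R3):
  (R1) 4.2131 phi_1 + 2.1086 phi_2 + 1.1402 phi_3 = 2.1086
  (R2) 2.1086 phi_1 + 4.2131 phi_2 + 2.1086 phi_3 = 1.1402
  (R3) 1.1402 phi_1 + 2.1086 phi_2 + 4.2131 phi_3 = -0.0885
Gaussian elimination:
  R2 <- R2 - (2.1086/4.2131) R1 = R2 - (0.500487) R1:  3.157774 phi_2 + 1.537945 phi_3 = 0.084874
  R3 <- R3 - (1.1402/4.2131) R1 = R3 - (0.270632) R1:  1.537945 phi_2 + 3.904525 phi_3 = -0.659155
  R3 <- R3 - (1.537945/3.157774) R2 = R3 - (0.487035) R2:  3.155493 phi_3 = -0.700491
Back-substitution:
  phi_hat_3 = -0.700491 / 3.155493 = -0.221991
  phi_hat_2 = (0.084874 - (1.537945)(-0.221991)) / 3.157774 = 0.134995
  phi_hat_1 = (2.1086 - (2.1086)(0.134995) - (1.1402)(-0.221991)) / 4.2131 = 0.493001
So phi_hat = [0.4930, 0.1350, -0.2220].
Therefore phi_hat_2 = 0.1350.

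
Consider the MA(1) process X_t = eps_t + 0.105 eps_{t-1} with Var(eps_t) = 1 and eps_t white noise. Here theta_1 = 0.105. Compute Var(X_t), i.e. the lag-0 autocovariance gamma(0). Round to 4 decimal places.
\gamma(0) = 1.0110

For an MA(q) process X_t = eps_t + sum_i theta_i eps_{t-i} with
Var(eps_t) = sigma^2, the variance is
  gamma(0) = sigma^2 * (1 + sum_i theta_i^2).
  sum_i theta_i^2 = (0.105)^2 = 0.011025.
  gamma(0) = 1 * (1 + 0.011025) = 1 * 1.011025 = 1.011025, which rounds to 1.0110.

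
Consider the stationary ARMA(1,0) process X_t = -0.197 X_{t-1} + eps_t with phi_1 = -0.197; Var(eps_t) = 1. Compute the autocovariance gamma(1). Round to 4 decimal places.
\gamma(1) = -0.2050

Multiply the model equation by X_{t-k} and take expectations. With theta_0 = psi_0 = 1 and psi_j the MA(infinity) weights, this gives
  gamma(k) - sum_i phi_i gamma(k-i) = c_k,
  c_k = sigma^2 * sum_{j=k..q} theta_j psi_{j-k}   (c_k = 0 for k > q),
using gamma(-m) = gamma(m).
Pure AR (q = 0): c_0 = sigma^2 = 1, c_k = 0 for k >= 1.
Equations for k = 0 and k = 1 (AR order 1):
  gamma(0) = phi_1 gamma(1) + c_0
  gamma(1) = phi_1 gamma(0) + c_1
Substituting the second into the first: gamma(0) (1 - phi_1^2) = c_0 + phi_1 c_1, so
  gamma(0) = c_0 / (1 - phi_1^2) = 1 / (1 - (-0.197)^2) = 1 / 0.961191 = 1.040376.
  gamma(1) = phi_1 gamma(0) = (-0.197)(1.040376) = -0.204954.
Therefore gamma(1) = -0.2050 (to 4 decimal places).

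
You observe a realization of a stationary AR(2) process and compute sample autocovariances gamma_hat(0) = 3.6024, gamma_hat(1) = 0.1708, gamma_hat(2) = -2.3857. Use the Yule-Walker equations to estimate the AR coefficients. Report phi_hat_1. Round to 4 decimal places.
\hat\phi_{1} = 0.0790

The Yule-Walker equations for an AR(p) process read, in matrix form,
  Gamma_p phi = r_p,   with   (Gamma_p)_{ij} = gamma(|i - j|),
                       (r_p)_i = gamma(i),   i,j = 1..p.
Substitute the sample gammas (Toeplitz matrix and right-hand side of size 2):
  Gamma_p = [[3.6024, 0.1708], [0.1708, 3.6024]]
  r_p     = [0.1708, -2.3857]
Written out:
  3.6024 phi_1 + 0.1708 phi_2 = 0.1708
  0.1708 phi_1 + 3.6024 phi_2 = -2.3857
Solve by Cramer's rule:
  det = gamma(0)^2 - gamma(1)^2 = (3.6024)^2 - (0.1708)^2 = 12.97728576 - 0.02917264 = 12.94811312
  phi_hat_1 = [gamma(1) gamma(0) - gamma(1) gamma(2)] / det = [(0.1708)(3.6024) - (0.1708)(-2.3857)] / 12.94811312 = 1.02276748 / 12.94811312 = 0.079
  phi_hat_2 = [gamma(0) gamma(2) - gamma(1)^2] / det = [(3.6024)(-2.3857) - (0.1708)^2] / 12.94811312 = -8.62341832 / 12.94811312 = -0.666
So phi_hat = [0.0790, -0.6660].
Therefore phi_hat_1 = 0.0790.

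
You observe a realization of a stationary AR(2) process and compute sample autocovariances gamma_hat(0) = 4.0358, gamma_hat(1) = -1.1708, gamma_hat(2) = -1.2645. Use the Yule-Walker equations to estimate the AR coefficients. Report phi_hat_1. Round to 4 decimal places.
\hat\phi_{1} = -0.4160

The Yule-Walker equations for an AR(p) process read, in matrix form,
  Gamma_p phi = r_p,   with   (Gamma_p)_{ij} = gamma(|i - j|),
                       (r_p)_i = gamma(i),   i,j = 1..p.
Substitute the sample gammas (Toeplitz matrix and right-hand side of size 2):
  Gamma_p = [[4.0358, -1.1708], [-1.1708, 4.0358]]
  r_p     = [-1.1708, -1.2645]
Written out:
  4.0358 phi_1 - 1.1708 phi_2 = -1.1708
  -1.1708 phi_1 + 4.0358 phi_2 = -1.2645
Solve by Cramer's rule:
  det = gamma(0)^2 - gamma(1)^2 = (4.0358)^2 - (-1.1708)^2 = 16.28768164 - 1.37077264 = 14.916909
  phi_hat_1 = [gamma(1) gamma(0) - gamma(1) gamma(2)] / det = [(-1.1708)(4.0358) - (-1.1708)(-1.2645)] / 14.916909 = -6.20559124 / 14.916909 = -0.416
  phi_hat_2 = [gamma(0) gamma(2) - gamma(1)^2] / det = [(4.0358)(-1.2645) - (-1.1708)^2] / 14.916909 = -6.47404174 / 14.916909 = -0.434
So phi_hat = [-0.4160, -0.4340].
Therefore phi_hat_1 = -0.4160.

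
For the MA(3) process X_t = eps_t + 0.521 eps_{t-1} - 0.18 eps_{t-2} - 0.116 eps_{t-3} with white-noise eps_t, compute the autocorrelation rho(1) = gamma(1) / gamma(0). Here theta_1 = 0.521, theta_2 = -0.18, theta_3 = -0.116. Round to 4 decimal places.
\rho(1) = 0.3402

For an MA(q) process with theta_0 = 1, the autocovariance is
  gamma(k) = sigma^2 * sum_{i=0..q-k} theta_i * theta_{i+k},
and rho(k) = gamma(k) / gamma(0). Sigma^2 cancels.
  numerator   = (1)*(0.521) + (0.521)*(-0.18) + (-0.18)*(-0.116) = 0.4481.
  denominator = (1)^2 + (0.521)^2 + (-0.18)^2 + (-0.116)^2 = 1.317297.
  rho(1) = 0.4481 / 1.317297 = 0.3402.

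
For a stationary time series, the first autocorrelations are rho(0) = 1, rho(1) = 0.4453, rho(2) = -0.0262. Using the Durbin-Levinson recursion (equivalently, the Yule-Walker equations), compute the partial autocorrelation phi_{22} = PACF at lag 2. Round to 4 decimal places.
\phi_{22} = -0.2800

The PACF at lag k is phi_{kk}, the last component of the solution
to the Yule-Walker system G_k phi = r_k where
  (G_k)_{ij} = rho(|i - j|), (r_k)_i = rho(i), i,j = 1..k.
Equivalently, Durbin-Levinson gives phi_{kk} iteratively:
  phi_{11} = rho(1)
  phi_{kk} = [rho(k) - sum_{j=1..k-1} phi_{k-1,j} rho(k-j)]
            / [1 - sum_{j=1..k-1} phi_{k-1,j} rho(j)],
  phi_{k,j} = phi_{k-1,j} - phi_{kk} phi_{k-1,k-j},  j = 1..k-1.
Step k = 1:
  phi_11 = rho(1) = 0.4453.
Step k = 2:
  phi_22 = [rho(2) - phi_11 rho(1)] / [1 - phi_11 rho(1)] = [-0.0262 - (0.4453)(0.4453)] / [1 - (0.4453)(0.4453)]
         = -0.22449209 / 0.80170791 = -0.28.
Therefore phi_{22} = -0.2800.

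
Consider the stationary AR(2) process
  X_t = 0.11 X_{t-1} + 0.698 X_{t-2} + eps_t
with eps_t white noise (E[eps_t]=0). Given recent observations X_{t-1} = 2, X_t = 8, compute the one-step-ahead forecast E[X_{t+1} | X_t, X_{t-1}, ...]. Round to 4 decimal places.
E[X_{t+1} \mid \mathcal F_t] = 2.2760

For an AR(p) model X_t = c + sum_i phi_i X_{t-i} + eps_t, the
one-step-ahead conditional mean is
  E[X_{t+1} | X_t, ...] = c + sum_i phi_i X_{t+1-i}.
Substitute known values:
  E[X_{t+1} | ...] = (0.11) * (8) + (0.698) * (2)
                   = 2.2760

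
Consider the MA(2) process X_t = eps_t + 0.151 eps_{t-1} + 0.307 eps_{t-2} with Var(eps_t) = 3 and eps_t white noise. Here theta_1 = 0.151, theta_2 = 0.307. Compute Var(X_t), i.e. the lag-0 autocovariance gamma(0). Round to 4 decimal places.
\gamma(0) = 3.3512

For an MA(q) process X_t = eps_t + sum_i theta_i eps_{t-i} with
Var(eps_t) = sigma^2, the variance is
  gamma(0) = sigma^2 * (1 + sum_i theta_i^2).
  sum_i theta_i^2 = (0.151)^2 + (0.307)^2 = 0.022801 + 0.094249 = 0.11705.
  gamma(0) = 3 * (1 + 0.11705) = 3 * 1.11705 = 3.35115, which rounds to 3.3512.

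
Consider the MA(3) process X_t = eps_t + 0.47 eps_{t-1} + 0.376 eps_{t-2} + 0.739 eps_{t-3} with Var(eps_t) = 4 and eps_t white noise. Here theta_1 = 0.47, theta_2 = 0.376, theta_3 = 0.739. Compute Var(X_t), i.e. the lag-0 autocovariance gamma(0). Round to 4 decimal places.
\gamma(0) = 7.6336

For an MA(q) process X_t = eps_t + sum_i theta_i eps_{t-i} with
Var(eps_t) = sigma^2, the variance is
  gamma(0) = sigma^2 * (1 + sum_i theta_i^2).
  sum_i theta_i^2 = (0.47)^2 + (0.376)^2 + (0.739)^2 = 0.2209 + 0.141376 + 0.546121 = 0.908397.
  gamma(0) = 4 * (1 + 0.908397) = 4 * 1.908397 = 7.633588, which rounds to 7.6336.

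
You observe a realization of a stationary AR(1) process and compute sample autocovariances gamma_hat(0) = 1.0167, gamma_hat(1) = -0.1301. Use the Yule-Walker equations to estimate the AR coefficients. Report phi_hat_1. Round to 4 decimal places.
\hat\phi_{1} = -0.1280

The Yule-Walker equations for an AR(p) process read, in matrix form,
  Gamma_p phi = r_p,   with   (Gamma_p)_{ij} = gamma(|i - j|),
                       (r_p)_i = gamma(i),   i,j = 1..p.
Substitute the sample gammas (Toeplitz matrix and right-hand side of size 1):
  Gamma_p = [[1.0167]]
  r_p     = [-0.1301]
With p = 1 this is the single equation gamma(0) phi_1 = gamma(1):
  phi_hat_1 = gamma(1) / gamma(0) = -0.1301 / 1.0167 = -0.1280.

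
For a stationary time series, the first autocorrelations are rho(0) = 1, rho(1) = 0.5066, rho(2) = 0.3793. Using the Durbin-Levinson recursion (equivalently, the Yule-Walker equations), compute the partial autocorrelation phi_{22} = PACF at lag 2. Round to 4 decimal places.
\phi_{22} = 0.1650

The PACF at lag k is phi_{kk}, the last component of the solution
to the Yule-Walker system G_k phi = r_k where
  (G_k)_{ij} = rho(|i - j|), (r_k)_i = rho(i), i,j = 1..k.
Equivalently, Durbin-Levinson gives phi_{kk} iteratively:
  phi_{11} = rho(1)
  phi_{kk} = [rho(k) - sum_{j=1..k-1} phi_{k-1,j} rho(k-j)]
            / [1 - sum_{j=1..k-1} phi_{k-1,j} rho(j)],
  phi_{k,j} = phi_{k-1,j} - phi_{kk} phi_{k-1,k-j},  j = 1..k-1.
Step k = 1:
  phi_11 = rho(1) = 0.5066.
Step k = 2:
  phi_22 = [rho(2) - phi_11 rho(1)] / [1 - phi_11 rho(1)] = [0.3793 - (0.5066)(0.5066)] / [1 - (0.5066)(0.5066)]
         = 0.12265644 / 0.74335644 = 0.165.
Therefore phi_{22} = 0.1650.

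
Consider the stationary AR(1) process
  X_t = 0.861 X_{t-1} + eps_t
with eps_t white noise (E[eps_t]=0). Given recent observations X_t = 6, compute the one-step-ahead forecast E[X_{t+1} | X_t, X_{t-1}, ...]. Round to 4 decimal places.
E[X_{t+1} \mid \mathcal F_t] = 5.1660

For an AR(p) model X_t = c + sum_i phi_i X_{t-i} + eps_t, the
one-step-ahead conditional mean is
  E[X_{t+1} | X_t, ...] = c + sum_i phi_i X_{t+1-i}.
Substitute known values:
  E[X_{t+1} | ...] = (0.861) * (6)
                   = 5.1660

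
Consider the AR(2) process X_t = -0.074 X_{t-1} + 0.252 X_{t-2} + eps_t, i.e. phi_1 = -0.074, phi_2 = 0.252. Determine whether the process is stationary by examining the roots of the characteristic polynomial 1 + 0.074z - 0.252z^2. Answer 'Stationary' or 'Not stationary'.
\text{Stationary}

The AR(p) characteristic polynomial is P(z) = 1 + 0.074z - 0.252z^2.
Stationarity requires all roots to lie outside the unit circle, i.e. |z| > 1 for every root.
Set 1 + (0.074) z + (-0.252) z^2 = 0, i.e. a z^2 + b z + c = 0 with a = -0.252, b = 0.074, c = 1.
Discriminant D = b^2 - 4ac = (0.074)^2 - 4*(-0.252)*1 = 0.005476 - (-1.008) = 1.013476.
D >= 0, so the roots are real: z = (-b +/- sqrt(D)) / (2a) = (-0.074 +/- 1.006715) / (-0.504).
  z_1 = (-0.074 + 1.006715) / (-0.504) = -1.8506,   |z_1| = 1.8506.
  z_2 = (-0.074 - 1.006715) / (-0.504) = 2.1443,   |z_2| = 2.1443.
Moduli of all roots: 1.8506, 2.1443.
All moduli strictly greater than 1? Yes.
Verdict: Stationary.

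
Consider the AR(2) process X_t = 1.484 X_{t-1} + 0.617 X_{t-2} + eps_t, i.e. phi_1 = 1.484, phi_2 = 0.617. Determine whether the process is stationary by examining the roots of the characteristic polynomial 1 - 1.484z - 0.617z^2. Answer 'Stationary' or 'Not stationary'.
\text{Not stationary}

The AR(p) characteristic polynomial is P(z) = 1 - 1.484z - 0.617z^2.
Stationarity requires all roots to lie outside the unit circle, i.e. |z| > 1 for every root.
Set 1 + (-1.484) z + (-0.617) z^2 = 0, i.e. a z^2 + b z + c = 0 with a = -0.617, b = -1.484, c = 1.
Discriminant D = b^2 - 4ac = (-1.484)^2 - 4*(-0.617)*1 = 2.202256 - (-2.468) = 4.670256.
D >= 0, so the roots are real: z = (-b +/- sqrt(D)) / (2a) = (1.484 +/- 2.161078) / (-1.234).
  z_1 = (1.484 + 2.161078) / (-1.234) = -2.9539,   |z_1| = 2.9539.
  z_2 = (1.484 - 2.161078) / (-1.234) = 0.5487,   |z_2| = 0.5487.
Moduli of all roots: 2.9539, 0.5487.
All moduli strictly greater than 1? No.
Verdict: Not stationary.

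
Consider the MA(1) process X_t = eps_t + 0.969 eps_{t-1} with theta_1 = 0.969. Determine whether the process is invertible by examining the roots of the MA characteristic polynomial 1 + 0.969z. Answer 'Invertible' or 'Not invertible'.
\text{Invertible}

The MA(q) characteristic polynomial is P(z) = 1 + 0.969z.
Invertibility requires all roots to lie outside the unit circle, i.e. |z| > 1 for every root.
This is linear in z: 1 + (0.969) z = 0  =>  z = -1/(0.969) = -1.031992,  |z| = 1.031992.
Moduli of all roots: 1.0320.
All moduli strictly greater than 1? Yes.
Verdict: Invertible.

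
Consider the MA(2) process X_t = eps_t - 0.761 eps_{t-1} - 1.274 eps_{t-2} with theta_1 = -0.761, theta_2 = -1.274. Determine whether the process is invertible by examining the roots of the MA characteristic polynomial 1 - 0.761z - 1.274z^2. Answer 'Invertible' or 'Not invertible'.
\text{Not invertible}

The MA(q) characteristic polynomial is P(z) = 1 - 0.761z - 1.274z^2.
Invertibility requires all roots to lie outside the unit circle, i.e. |z| > 1 for every root.
Set 1 + (-0.761) z + (-1.274) z^2 = 0, i.e. a z^2 + b z + c = 0 with a = -1.274, b = -0.761, c = 1.
Discriminant D = b^2 - 4ac = (-0.761)^2 - 4*(-1.274)*1 = 0.579121 - (-5.096) = 5.675121.
D >= 0, so the roots are real: z = (-b +/- sqrt(D)) / (2a) = (0.761 +/- 2.382251) / (-2.548).
  z_1 = (0.761 + 2.382251) / (-2.548) = -1.2336,   |z_1| = 1.2336.
  z_2 = (0.761 - 2.382251) / (-2.548) = 0.6363,   |z_2| = 0.6363.
Moduli of all roots: 1.2336, 0.6363.
All moduli strictly greater than 1? No.
Verdict: Not invertible.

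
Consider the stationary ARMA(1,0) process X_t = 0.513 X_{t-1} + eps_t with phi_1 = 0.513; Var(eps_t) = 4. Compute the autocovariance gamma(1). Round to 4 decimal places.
\gamma(1) = 2.7849

Multiply the model equation by X_{t-k} and take expectations. With theta_0 = psi_0 = 1 and psi_j the MA(infinity) weights, this gives
  gamma(k) - sum_i phi_i gamma(k-i) = c_k,
  c_k = sigma^2 * sum_{j=k..q} theta_j psi_{j-k}   (c_k = 0 for k > q),
using gamma(-m) = gamma(m).
Pure AR (q = 0): c_0 = sigma^2 = 4, c_k = 0 for k >= 1.
Equations for k = 0 and k = 1 (AR order 1):
  gamma(0) = phi_1 gamma(1) + c_0
  gamma(1) = phi_1 gamma(0) + c_1
Substituting the second into the first: gamma(0) (1 - phi_1^2) = c_0 + phi_1 c_1, so
  gamma(0) = c_0 / (1 - phi_1^2) = 4 / (1 - (0.513)^2) = 4 / 0.736831 = 5.428653.
  gamma(1) = phi_1 gamma(0) = (0.513)(5.428653) = 2.784899.
Therefore gamma(1) = 2.7849 (to 4 decimal places).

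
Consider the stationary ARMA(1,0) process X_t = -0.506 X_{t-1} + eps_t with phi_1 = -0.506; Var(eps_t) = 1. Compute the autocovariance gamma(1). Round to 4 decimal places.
\gamma(1) = -0.6801

Multiply the model equation by X_{t-k} and take expectations. With theta_0 = psi_0 = 1 and psi_j the MA(infinity) weights, this gives
  gamma(k) - sum_i phi_i gamma(k-i) = c_k,
  c_k = sigma^2 * sum_{j=k..q} theta_j psi_{j-k}   (c_k = 0 for k > q),
using gamma(-m) = gamma(m).
Pure AR (q = 0): c_0 = sigma^2 = 1, c_k = 0 for k >= 1.
Equations for k = 0 and k = 1 (AR order 1):
  gamma(0) = phi_1 gamma(1) + c_0
  gamma(1) = phi_1 gamma(0) + c_1
Substituting the second into the first: gamma(0) (1 - phi_1^2) = c_0 + phi_1 c_1, so
  gamma(0) = c_0 / (1 - phi_1^2) = 1 / (1 - (-0.506)^2) = 1 / 0.743964 = 1.344151.
  gamma(1) = phi_1 gamma(0) = (-0.506)(1.344151) = -0.68014.
Therefore gamma(1) = -0.6801 (to 4 decimal places).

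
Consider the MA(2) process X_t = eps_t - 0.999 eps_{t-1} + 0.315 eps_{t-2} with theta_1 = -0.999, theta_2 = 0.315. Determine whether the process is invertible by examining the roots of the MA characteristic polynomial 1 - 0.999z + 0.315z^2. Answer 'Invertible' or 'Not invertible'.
\text{Invertible}

The MA(q) characteristic polynomial is P(z) = 1 - 0.999z + 0.315z^2.
Invertibility requires all roots to lie outside the unit circle, i.e. |z| > 1 for every root.
Set 1 + (-0.999) z + (0.315) z^2 = 0, i.e. a z^2 + b z + c = 0 with a = 0.315, b = -0.999, c = 1.
Discriminant D = b^2 - 4ac = (-0.999)^2 - 4*(0.315)*1 = 0.998001 - (1.26) = -0.261999.
D < 0, so the roots are the complex-conjugate pair z = (-b +/- i sqrt(-D)) / (2a) = 1.5857 +/- 0.8125i.
For a conjugate pair |z|^2 = z * conj(z) = (product of roots) = c/a = 1/(0.315) = 3.174603, so |z| = sqrt(3.174603) = 1.7817 for both roots.
Moduli of all roots: 1.7817, 1.7817.
All moduli strictly greater than 1? Yes.
Verdict: Invertible.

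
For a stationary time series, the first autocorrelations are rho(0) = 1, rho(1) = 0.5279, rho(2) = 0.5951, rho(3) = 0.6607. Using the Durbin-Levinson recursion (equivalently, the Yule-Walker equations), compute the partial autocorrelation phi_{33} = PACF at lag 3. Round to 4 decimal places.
\phi_{33} = 0.4339

The PACF at lag k is phi_{kk}, the last component of the solution
to the Yule-Walker system G_k phi = r_k where
  (G_k)_{ij} = rho(|i - j|), (r_k)_i = rho(i), i,j = 1..k.
Equivalently, Durbin-Levinson gives phi_{kk} iteratively:
  phi_{11} = rho(1)
  phi_{kk} = [rho(k) - sum_{j=1..k-1} phi_{k-1,j} rho(k-j)]
            / [1 - sum_{j=1..k-1} phi_{k-1,j} rho(j)],
  phi_{k,j} = phi_{k-1,j} - phi_{kk} phi_{k-1,k-j},  j = 1..k-1.
Step k = 1:
  phi_11 = rho(1) = 0.5279.
Step k = 2:
  phi_22 = [rho(2) - phi_11 rho(1)] / [1 - phi_11 rho(1)] = [0.5951 - (0.5279)(0.5279)] / [1 - (0.5279)(0.5279)]
         = 0.31642159 / 0.72132159 = 0.438669.
  Update: phi_21 = phi_11 - phi_22 phi_11 = 0.5279 - (0.438669)(0.5279) = 0.296327.
Step k = 3:
  phi_33 = [rho(3) - phi_21 rho(2) - phi_22 rho(1)] / [1 - phi_21 rho(1) - phi_22 rho(2)]
    numerator   = 0.6607 - (0.296327)(0.5951) - (0.438669)(0.5279) = 0.2527826
    denominator = 1 - (0.296327)(0.5279) - (0.438669)(0.5951) = 0.58251717
  phi_33 = 0.2527826 / 0.58251717 = 0.4339.
Therefore phi_{33} = 0.4339.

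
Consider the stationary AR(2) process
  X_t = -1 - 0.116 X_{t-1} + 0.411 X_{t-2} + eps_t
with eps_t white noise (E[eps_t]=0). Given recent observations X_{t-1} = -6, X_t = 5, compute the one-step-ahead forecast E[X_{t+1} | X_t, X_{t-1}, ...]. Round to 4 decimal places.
E[X_{t+1} \mid \mathcal F_t] = -4.0460

For an AR(p) model X_t = c + sum_i phi_i X_{t-i} + eps_t, the
one-step-ahead conditional mean is
  E[X_{t+1} | X_t, ...] = c + sum_i phi_i X_{t+1-i}.
Substitute known values:
  E[X_{t+1} | ...] = -1 + (-0.116) * (5) + (0.411) * (-6)
                   = -4.0460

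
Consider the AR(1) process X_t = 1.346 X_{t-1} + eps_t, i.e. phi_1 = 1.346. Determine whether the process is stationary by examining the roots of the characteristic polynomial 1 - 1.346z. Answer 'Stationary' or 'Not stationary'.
\text{Not stationary}

The AR(p) characteristic polynomial is P(z) = 1 - 1.346z.
Stationarity requires all roots to lie outside the unit circle, i.e. |z| > 1 for every root.
This is linear in z: 1 + (-1.346) z = 0  =>  z = -1/(-1.346) = 0.742942,  |z| = 0.742942.
Moduli of all roots: 0.7429.
All moduli strictly greater than 1? No.
Verdict: Not stationary.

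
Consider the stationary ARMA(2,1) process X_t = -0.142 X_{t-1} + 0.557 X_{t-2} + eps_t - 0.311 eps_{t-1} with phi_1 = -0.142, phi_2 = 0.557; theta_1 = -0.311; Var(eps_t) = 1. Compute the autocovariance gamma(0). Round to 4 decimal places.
\gamma(0) = 2.0943

Multiply the model equation by X_{t-k} and take expectations. With theta_0 = psi_0 = 1 and psi_j the MA(infinity) weights, this gives
  gamma(k) - sum_i phi_i gamma(k-i) = c_k,
  c_k = sigma^2 * sum_{j=k..q} theta_j psi_{j-k}   (c_k = 0 for k > q),
using gamma(-m) = gamma(m).
psi-weights needed (psi_j = theta_j + sum_i phi_i psi_{j-i}):
  psi_1 = theta_1 + phi_1 = -0.311 + (-0.142) = -0.453
Right-hand sides:
  c_0 = sigma^2 (1 + theta_1 psi_1) = 1 * (1 + (-0.311)(-0.453)) = 1 * 1.140883 = 1.140883
  c_1 = sigma^2 theta_1 = 1 * (-0.311) = -0.311
  c_2 = 0
Equations for k = 0, 1, 2 (AR order 2, c_2 = 0):
  (E0) gamma(0) = phi_1 gamma(1) + phi_2 gamma(2) + c_0
  (E1) gamma(1) = phi_1 gamma(0) + phi_2 gamma(1) + c_1
  (E2) gamma(2) = phi_1 gamma(1) + phi_2 gamma(0)
From (E1): gamma(1) = A gamma(0) + B with
  A = phi_1 / (1 - phi_2) = -0.142 / 0.443 = -0.320542,   B = c_1 / (1 - phi_2) = -0.311 / 0.443 = -0.702032.
Insert (E2) into (E0): gamma(0) (1 - phi_2^2) = phi_1 (1 + phi_2) gamma(1) + c_0.
  phi_1 (1 + phi_2) = (-0.142)(1.557) = -0.221094,   1 - phi_2^2 = 0.689751.
Replace gamma(1) by A gamma(0) + B and collect gamma(0):
  gamma(0) [0.689751 - (-0.221094)(-0.320542)] = (-0.221094)(-0.702032) + 1.140883
  gamma(0) * 0.618881 = 1.296098
  gamma(0) = 1.296098 / 0.618881 = 2.09426.
Therefore gamma(0) = 2.0943 (to 4 decimal places).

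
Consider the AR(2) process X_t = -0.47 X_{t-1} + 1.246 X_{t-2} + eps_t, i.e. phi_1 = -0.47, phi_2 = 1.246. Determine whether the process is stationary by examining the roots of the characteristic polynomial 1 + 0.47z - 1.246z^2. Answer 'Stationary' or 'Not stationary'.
\text{Not stationary}

The AR(p) characteristic polynomial is P(z) = 1 + 0.47z - 1.246z^2.
Stationarity requires all roots to lie outside the unit circle, i.e. |z| > 1 for every root.
Set 1 + (0.47) z + (-1.246) z^2 = 0, i.e. a z^2 + b z + c = 0 with a = -1.246, b = 0.47, c = 1.
Discriminant D = b^2 - 4ac = (0.47)^2 - 4*(-1.246)*1 = 0.2209 - (-4.984) = 5.2049.
D >= 0, so the roots are real: z = (-b +/- sqrt(D)) / (2a) = (-0.47 +/- 2.281425) / (-2.492).
  z_1 = (-0.47 + 2.281425) / (-2.492) = -0.7269,   |z_1| = 0.7269.
  z_2 = (-0.47 - 2.281425) / (-2.492) = 1.1041,   |z_2| = 1.1041.
Moduli of all roots: 0.7269, 1.1041.
All moduli strictly greater than 1? No.
Verdict: Not stationary.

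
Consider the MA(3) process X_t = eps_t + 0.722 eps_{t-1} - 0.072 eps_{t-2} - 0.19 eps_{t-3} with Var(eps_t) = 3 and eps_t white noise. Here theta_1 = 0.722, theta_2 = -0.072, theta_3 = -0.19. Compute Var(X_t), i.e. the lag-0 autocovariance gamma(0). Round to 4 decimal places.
\gamma(0) = 4.6877

For an MA(q) process X_t = eps_t + sum_i theta_i eps_{t-i} with
Var(eps_t) = sigma^2, the variance is
  gamma(0) = sigma^2 * (1 + sum_i theta_i^2).
  sum_i theta_i^2 = (0.722)^2 + (-0.072)^2 + (-0.19)^2 = 0.521284 + 0.005184 + 0.0361 = 0.562568.
  gamma(0) = 3 * (1 + 0.562568) = 3 * 1.562568 = 4.687704, which rounds to 4.6877.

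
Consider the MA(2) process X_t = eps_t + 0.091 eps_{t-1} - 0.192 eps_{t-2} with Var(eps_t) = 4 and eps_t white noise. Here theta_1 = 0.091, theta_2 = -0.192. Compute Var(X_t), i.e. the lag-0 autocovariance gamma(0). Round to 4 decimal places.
\gamma(0) = 4.1806

For an MA(q) process X_t = eps_t + sum_i theta_i eps_{t-i} with
Var(eps_t) = sigma^2, the variance is
  gamma(0) = sigma^2 * (1 + sum_i theta_i^2).
  sum_i theta_i^2 = (0.091)^2 + (-0.192)^2 = 0.008281 + 0.036864 = 0.045145.
  gamma(0) = 4 * (1 + 0.045145) = 4 * 1.045145 = 4.18058, which rounds to 4.1806.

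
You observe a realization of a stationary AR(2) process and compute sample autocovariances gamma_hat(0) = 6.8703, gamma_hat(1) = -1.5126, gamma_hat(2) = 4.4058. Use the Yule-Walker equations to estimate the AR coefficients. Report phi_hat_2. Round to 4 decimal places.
\hat\phi_{2} = 0.6230

The Yule-Walker equations for an AR(p) process read, in matrix form,
  Gamma_p phi = r_p,   with   (Gamma_p)_{ij} = gamma(|i - j|),
                       (r_p)_i = gamma(i),   i,j = 1..p.
Substitute the sample gammas (Toeplitz matrix and right-hand side of size 2):
  Gamma_p = [[6.8703, -1.5126], [-1.5126, 6.8703]]
  r_p     = [-1.5126, 4.4058]
Written out:
  6.8703 phi_1 - 1.5126 phi_2 = -1.5126
  -1.5126 phi_1 + 6.8703 phi_2 = 4.4058
Solve by Cramer's rule:
  det = gamma(0)^2 - gamma(1)^2 = (6.8703)^2 - (-1.5126)^2 = 47.20102209 - 2.28795876 = 44.91306333
  phi_hat_1 = [gamma(1) gamma(0) - gamma(1) gamma(2)] / det = [(-1.5126)(6.8703) - (-1.5126)(4.4058)] / 44.91306333 = -3.7278027 / 44.91306333 = -0.083
  phi_hat_2 = [gamma(0) gamma(2) - gamma(1)^2] / det = [(6.8703)(4.4058) - (-1.5126)^2] / 44.91306333 = 27.98120898 / 44.91306333 = 0.623
So phi_hat = [-0.0830, 0.6230].
Therefore phi_hat_2 = 0.6230.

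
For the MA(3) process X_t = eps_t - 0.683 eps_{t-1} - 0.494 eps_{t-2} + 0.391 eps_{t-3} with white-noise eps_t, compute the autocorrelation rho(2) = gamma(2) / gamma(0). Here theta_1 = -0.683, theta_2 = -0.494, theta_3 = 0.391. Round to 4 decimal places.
\rho(2) = -0.4084

For an MA(q) process with theta_0 = 1, the autocovariance is
  gamma(k) = sigma^2 * sum_{i=0..q-k} theta_i * theta_{i+k},
and rho(k) = gamma(k) / gamma(0). Sigma^2 cancels.
  numerator   = (1)*(-0.494) + (-0.683)*(0.391) = -0.761053.
  denominator = (1)^2 + (-0.683)^2 + (-0.494)^2 + (0.391)^2 = 1.863406.
  rho(2) = -0.761053 / 1.863406 = -0.4084.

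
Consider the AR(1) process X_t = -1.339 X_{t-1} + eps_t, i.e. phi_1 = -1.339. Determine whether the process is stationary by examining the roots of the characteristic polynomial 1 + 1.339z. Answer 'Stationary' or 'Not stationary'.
\text{Not stationary}

The AR(p) characteristic polynomial is P(z) = 1 + 1.339z.
Stationarity requires all roots to lie outside the unit circle, i.e. |z| > 1 for every root.
This is linear in z: 1 + (1.339) z = 0  =>  z = -1/(1.339) = -0.746826,  |z| = 0.746826.
Moduli of all roots: 0.7468.
All moduli strictly greater than 1? No.
Verdict: Not stationary.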